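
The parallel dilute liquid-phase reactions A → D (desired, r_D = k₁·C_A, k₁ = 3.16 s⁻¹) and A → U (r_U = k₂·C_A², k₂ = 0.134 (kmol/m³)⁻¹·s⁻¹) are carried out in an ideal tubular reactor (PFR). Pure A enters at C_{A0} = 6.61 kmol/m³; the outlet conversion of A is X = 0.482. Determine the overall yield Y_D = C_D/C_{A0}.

0.398

C_A = C_{A0}(1−X) = 3.424 kmol/m³.
Along a PFR/batch, dC_D/dC_A = −r_D/(r_D+r_U) = −k₁/(k₁+k₂·C_A).
Integrating from C_{A0} to C_A: C_D = (3.16/0.134)·ln[(3.16+0.134·6.61)/(3.16+0.134·3.42)] = 23.58·ln(4.046/3.619) = 2.630 kmol/m³.
Y_D = C_D/C_{A0} = 2.630/6.61 = 0.398.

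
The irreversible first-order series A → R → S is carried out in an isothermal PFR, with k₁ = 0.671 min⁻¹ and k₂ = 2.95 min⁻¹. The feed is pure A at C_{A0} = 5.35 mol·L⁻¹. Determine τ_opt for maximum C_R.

0.650 min

For first-order series the maximum of C_R occurs at τ_opt = ln(k₂/k₁)/(k₂−k₁).
= ln(2.95/0.671)/(2.95−0.671) = ln(4.396)/2.279 = 1.481/2.279 = 0.650 min.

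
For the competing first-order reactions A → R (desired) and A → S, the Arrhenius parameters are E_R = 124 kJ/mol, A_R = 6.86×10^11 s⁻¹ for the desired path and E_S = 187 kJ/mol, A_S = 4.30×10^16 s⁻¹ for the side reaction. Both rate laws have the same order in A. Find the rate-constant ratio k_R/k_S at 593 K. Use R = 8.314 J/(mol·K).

5.66

With equal orders, S_{R/S} = k_R/k_S = (A_R/A_S)·exp[(E_S−E_R)/(RT)].
(E_S−E_R)/(RT) = (187−124)×10³/(8.314×593) = 63000/4930 = 12.78.
k_R/k_S = (6.86×10^11/4.30×10^16)·exp(12.78) = 1.595×10^-5 × 3.545×10^5 = 5.66.
Since E_R < E_S, lowering the temperature improves selectivity toward R.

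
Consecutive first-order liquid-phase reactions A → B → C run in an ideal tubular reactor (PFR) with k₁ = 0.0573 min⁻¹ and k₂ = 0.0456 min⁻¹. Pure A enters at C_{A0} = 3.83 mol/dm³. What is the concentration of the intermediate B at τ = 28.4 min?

The intermediate concentration in a first-order A→B→C sequence is C_B = k₁C_{A0}(e^(−k₁τ) − e^(−k₂τ))/(k₂−k₁).
e^(−k₁τ) = e^(−0.0573×28.4) = e^(−1.627) = 0.1965; e^(−k₂τ) = e^(−1.295) = 0.2739.
C_B = 0.0573×3.83/(0.0456−0.0573) × (0.1965−0.2739) = (-18.76)×(-0.07743) = 1.452 mol/dm³.

1.45 mol/dm³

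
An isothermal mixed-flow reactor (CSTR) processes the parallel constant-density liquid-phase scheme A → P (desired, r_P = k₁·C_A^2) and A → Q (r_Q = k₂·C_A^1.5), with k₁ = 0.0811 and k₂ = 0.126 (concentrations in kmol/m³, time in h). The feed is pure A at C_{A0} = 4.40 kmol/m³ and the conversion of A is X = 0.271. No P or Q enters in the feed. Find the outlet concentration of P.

Exit C_A = C_{A0}(1−X) = 4.40×0.729 = 3.208 kmol/m³.
In a CSTR the entire volume is at exit conditions, so r_P = 0.0811×3.208^2 = 0.8344 and r_Q = 0.126×3.208^1.5 = 0.7238.
Fraction of consumed A going to P: r_P/(r_P+r_Q) = 0.5355.
C_P = 0.5355·C_{A0}·X = 0.5355×4.40×0.271 = 0.639 kmol/m³.

0.639 kmol/m³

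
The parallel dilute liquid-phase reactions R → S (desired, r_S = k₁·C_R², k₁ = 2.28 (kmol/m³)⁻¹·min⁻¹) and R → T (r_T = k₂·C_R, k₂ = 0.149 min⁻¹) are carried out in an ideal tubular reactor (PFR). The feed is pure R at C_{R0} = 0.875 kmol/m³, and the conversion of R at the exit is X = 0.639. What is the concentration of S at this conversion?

C_R = C_{R0}(1−X) = 0.3159 kmol/m³.
Along a PFR/batch, dC_T/dC_R = −r_T/(r_S+r_T) = −k₂/(k₂+k₁·C_R).
Integrating from C_{R0} to C_R: C_T = (0.149/2.28)·ln[(0.149+2.28·0.875)/(0.149+2.28·0.316)] = 0.06535·ln(2.144/0.8692) = 0.05900 kmol/m³.
Then C_S = (C_{R0}−C_R) − C_T = 0.5591 − 0.05900 = 0.5001 kmol/m³.

0.500 kmol/m³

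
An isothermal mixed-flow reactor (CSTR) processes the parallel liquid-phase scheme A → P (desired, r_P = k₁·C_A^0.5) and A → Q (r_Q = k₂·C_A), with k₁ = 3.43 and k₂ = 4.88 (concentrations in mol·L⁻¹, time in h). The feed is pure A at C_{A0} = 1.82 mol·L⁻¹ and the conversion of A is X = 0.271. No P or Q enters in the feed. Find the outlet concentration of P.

0.187 mol·L⁻¹

Exit C_A = C_{A0}(1−X) = 1.82×0.729 = 1.327 mol·L⁻¹.
A CSTR operates uniformly at the exit composition, giving r_P = 3.951 and r_Q = 6.475 (each k·C_A^n at C_A = 1.327).
Fraction of consumed A going to P: r_P/(r_P+r_Q) = 0.3790.
C_P = 0.3790·C_{A0}·X = 0.3790×1.82×0.271 = 0.187 mol·L⁻¹.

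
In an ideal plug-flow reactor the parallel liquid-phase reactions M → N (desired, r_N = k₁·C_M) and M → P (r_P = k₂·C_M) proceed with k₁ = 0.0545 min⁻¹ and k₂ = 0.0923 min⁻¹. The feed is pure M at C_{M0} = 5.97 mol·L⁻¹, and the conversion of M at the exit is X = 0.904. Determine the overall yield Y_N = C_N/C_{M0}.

C_M = C_{M0}(1−X) = 0.5731 mol·L⁻¹.
Both paths are first order in M, so the instantaneous fraction to N is constant: dC_N/d(−C_M) = k₁/(k₁+k₂) = 0.3713.
C_N = 0.3713·(C_{M0}−C_M) = 0.3713×5.397 = 2.00 mol·L⁻¹.
Y_N = C_N/C_{M0} = 2.004/5.97 = 0.336.

0.336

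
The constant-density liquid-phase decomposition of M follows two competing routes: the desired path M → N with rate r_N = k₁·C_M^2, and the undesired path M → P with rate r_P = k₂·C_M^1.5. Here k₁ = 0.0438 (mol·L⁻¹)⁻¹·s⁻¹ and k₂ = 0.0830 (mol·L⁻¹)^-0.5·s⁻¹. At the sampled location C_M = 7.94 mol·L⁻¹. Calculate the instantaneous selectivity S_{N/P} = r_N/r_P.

S_{N/P} = r_N/r_P = (k₁·C_M^2)/(k₂·C_M^1.5) = (k₁/k₂)·C_M^0.5.
= (0.0438×7.940^2) / (0.0830×7.940^1.5) = 2.761/1.857 = 1.49.

1.49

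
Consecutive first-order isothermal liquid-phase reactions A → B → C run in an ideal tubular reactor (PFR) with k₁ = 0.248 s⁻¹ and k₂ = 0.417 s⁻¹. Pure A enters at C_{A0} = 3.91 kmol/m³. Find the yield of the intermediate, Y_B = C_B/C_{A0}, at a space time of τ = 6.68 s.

Solving the coupled first-order balances gives C_B(τ) = [k₁/(k₂−k₁)]·C_{A0}·(e^(−k₁τ) − e^(−k₂τ)).
e^(−k₁τ) = e^(−0.248×6.68) = e^(−1.657) = 0.1908; e^(−k₂τ) = e^(−2.786) = 0.06169.
C_B = 0.248×3.91/(0.417−0.248) × (0.1908−0.06169) = 5.738×0.1291 = 0.7407 kmol/m³.
Y_B = C_B/C_{A0} = 0.7407/3.91 = 0.189.

0.189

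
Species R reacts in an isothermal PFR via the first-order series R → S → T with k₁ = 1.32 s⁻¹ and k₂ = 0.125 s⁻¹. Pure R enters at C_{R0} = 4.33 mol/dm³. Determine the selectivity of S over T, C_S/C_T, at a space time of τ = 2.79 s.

3.37

Solving the coupled first-order balances gives C_S(τ) = [k₁/(k₂−k₁)]·C_{R0}·(e^(−k₁τ) − e^(−k₂τ)).
e^(−k₁τ) = e^(−1.32×2.79) = e^(−3.683) = 0.02515; e^(−k₂τ) = e^(−0.3488) = 0.7056.
C_S = 1.32×4.33/(0.125−1.32) × (0.02515−0.7056) = (-4.783)×(-0.6804) = 3.254 mol/dm³.
C_R = C_{R0}e^(−k₁τ) = 0.1089 mol/dm³, so C_T = C_{R0}−C_R−C_S = 0.9667 mol/dm³; C_S/C_T = 3.37.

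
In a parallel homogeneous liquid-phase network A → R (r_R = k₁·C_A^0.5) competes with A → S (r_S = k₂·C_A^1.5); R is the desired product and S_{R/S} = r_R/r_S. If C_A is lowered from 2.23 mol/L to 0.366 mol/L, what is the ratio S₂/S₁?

6.09

S_{R/S} = (k₁/k₂)·C_A⁻¹, so S₂/S₁ = (C_{A,2}/C_{A,1})⁻¹.
= 2.23/0.366 = 6.09.
Selectivity toward R rises as C_A falls — low-concentration operation is favoured.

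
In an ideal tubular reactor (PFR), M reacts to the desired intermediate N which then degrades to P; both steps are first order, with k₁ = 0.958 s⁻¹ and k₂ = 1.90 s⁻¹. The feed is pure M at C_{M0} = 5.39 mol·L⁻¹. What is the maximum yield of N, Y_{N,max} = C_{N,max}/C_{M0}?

0.251

Evaluating C_N at τ_opt = ln(k₂/k₁)/(k₂−k₁) gives C_{N,max}/C_{M0} = (k₁/k₂)^[k₂/(k₂−k₁)].
= (0.958/1.90)^(1.90/(1.90−0.958)) = (0.5042)^(2.017) = 0.2513.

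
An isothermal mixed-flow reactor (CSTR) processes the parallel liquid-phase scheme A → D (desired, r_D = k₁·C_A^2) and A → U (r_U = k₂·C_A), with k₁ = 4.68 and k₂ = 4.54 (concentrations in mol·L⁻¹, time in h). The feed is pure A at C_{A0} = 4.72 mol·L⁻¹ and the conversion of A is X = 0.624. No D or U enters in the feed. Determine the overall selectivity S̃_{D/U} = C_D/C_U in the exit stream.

Exit C_A = C_{A0}(1−X) = 4.72×0.376 = 1.775 mol·L⁻¹.
Rates in a CSTR are evaluated at the outlet concentration: r_D = 4.68×1.775^2 = 14.74, r_U = 4.54×1.775 = 8.057.
Overall selectivity = C_D/C_U = r_Dτ/(r_Uτ) = r_D/r_U = 1.83.

1.83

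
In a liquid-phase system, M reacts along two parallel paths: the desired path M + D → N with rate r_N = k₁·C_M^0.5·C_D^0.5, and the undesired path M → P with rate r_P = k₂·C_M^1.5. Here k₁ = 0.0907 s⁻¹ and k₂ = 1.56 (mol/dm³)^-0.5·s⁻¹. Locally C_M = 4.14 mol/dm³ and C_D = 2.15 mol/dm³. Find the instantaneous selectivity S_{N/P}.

S_{N/P} = r_N/r_P = (k₁·C_M^0.5·C_D^0.5)/(k₂·C_M^1.5) = (k₁/k₂)·C_M⁻¹·C_D^0.5.
= (0.0907×4.140^0.5×2.150^0.5) / (1.56×4.140^1.5) = 0.2706/13.14 = 0.0206.
The undesired path is higher order in M, so low C_M (CSTR or dilute feed) favours N.

0.0206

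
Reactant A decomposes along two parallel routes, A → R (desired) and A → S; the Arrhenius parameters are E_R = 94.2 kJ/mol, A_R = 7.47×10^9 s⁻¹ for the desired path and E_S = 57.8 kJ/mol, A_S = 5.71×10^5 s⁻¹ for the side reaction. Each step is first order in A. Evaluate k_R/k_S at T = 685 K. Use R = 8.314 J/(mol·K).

21.9

k_R/k_S = (A_R/A_S)·exp[−(E_R−E_S)/(RT)] = (A_R/A_S)·exp[(E_S−E_R)/(RT)].
(E_S−E_R)/(RT) = (57.8−94.2)×10³/(8.314×685) = -36400/5695 = -6.391.
k_R/k_S = (7.47×10^9/5.71×10^5)·exp(-6.391) = 13082 × 0.001676 = 21.9.
Since E_R > E_S, raising the temperature improves selectivity toward R.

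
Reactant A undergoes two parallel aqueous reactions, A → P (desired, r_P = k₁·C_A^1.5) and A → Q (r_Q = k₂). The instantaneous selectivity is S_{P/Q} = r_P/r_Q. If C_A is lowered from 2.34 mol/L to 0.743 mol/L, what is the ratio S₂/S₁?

S_{P/Q} = (k₁/k₂)·C_A^1.5, so S₂/S₁ = (C_{A,2}/C_{A,1})^1.5.
= (0.743/2.34)^1.5 = (0.3175)^1.5 = 0.179.

0.179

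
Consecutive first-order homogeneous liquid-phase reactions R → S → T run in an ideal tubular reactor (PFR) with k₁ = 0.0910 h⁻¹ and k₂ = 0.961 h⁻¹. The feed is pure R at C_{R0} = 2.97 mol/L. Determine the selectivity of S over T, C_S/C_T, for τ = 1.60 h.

For first-order series with pure R initially, C_S(τ) = k₁C_{R0}/(k₂−k₁)·(e^(−k₁τ) − e^(−k₂τ)).
e^(−k₁τ) = e^(−0.0910×1.60) = e^(−0.1456) = 0.8645; e^(−k₂τ) = e^(−1.538) = 0.2149.
C_S = 0.0910×2.97/(0.961−0.0910) × (0.8645−0.2149) = 0.3107×0.6496 = 0.2018 mol/L.
C_R = C_{R0}e^(−k₁τ) = 2.568 mol/L, so C_T = C_{R0}−C_R−C_S = 0.2006 mol/L; C_S/C_T = 1.01.

1.01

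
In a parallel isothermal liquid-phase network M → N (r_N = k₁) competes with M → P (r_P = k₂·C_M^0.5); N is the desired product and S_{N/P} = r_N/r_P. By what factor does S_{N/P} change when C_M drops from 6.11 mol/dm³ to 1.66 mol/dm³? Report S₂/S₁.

1.92

S_{N/P} = (k₁/k₂)·C_M^-0.5, so S₂/S₁ = (C_{M,2}/C_{M,1})^-0.5.
= (1.66/6.11)^(-0.5) = (0.2717)^(-0.5) = 1.92.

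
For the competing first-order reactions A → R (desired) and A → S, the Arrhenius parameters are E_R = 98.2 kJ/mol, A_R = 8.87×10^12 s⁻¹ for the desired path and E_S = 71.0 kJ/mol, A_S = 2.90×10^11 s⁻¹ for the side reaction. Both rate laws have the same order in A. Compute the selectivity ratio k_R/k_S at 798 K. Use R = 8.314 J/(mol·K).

0.507

k_R/k_S = (A_R/A_S)·exp[−(E_R−E_S)/(RT)] = (A_R/A_S)·exp[(E_S−E_R)/(RT)].
(E_S−E_R)/(RT) = (71.0−98.2)×10³/(8.314×798) = -27200/6635 = -4.100.
k_R/k_S = (8.87×10^12/2.90×10^11)·exp(-4.100) = 30.59 × 0.01658 = 0.507.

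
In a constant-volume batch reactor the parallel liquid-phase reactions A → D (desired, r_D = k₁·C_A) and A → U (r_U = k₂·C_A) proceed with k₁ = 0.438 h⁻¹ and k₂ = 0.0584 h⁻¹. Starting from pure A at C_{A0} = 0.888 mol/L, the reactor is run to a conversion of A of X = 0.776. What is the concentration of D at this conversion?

C_A = C_{A0}(1−X) = 0.1989 mol/L.
Both paths are first order in A, so the instantaneous fraction to D is constant: dC_D/d(−C_A) = k₁/(k₁+k₂) = 0.8824.
C_D = 0.8824·(C_{A0}−C_A) = 0.8824×0.6891 = 0.608 mol/L.

0.608 mol/L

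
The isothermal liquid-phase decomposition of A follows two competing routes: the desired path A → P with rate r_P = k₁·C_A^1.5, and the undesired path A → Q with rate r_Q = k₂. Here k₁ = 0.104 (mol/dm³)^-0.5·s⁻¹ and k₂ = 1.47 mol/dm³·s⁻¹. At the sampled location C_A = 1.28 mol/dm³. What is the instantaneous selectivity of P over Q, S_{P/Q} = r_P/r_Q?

S_{P/Q} = r_P/r_Q = (k₁·C_A^1.5)/(k₂) = (k₁/k₂)·C_A^1.5.
= (0.104×1.280^1.5) / (1.47) = 0.1506/1.470 = 0.102.

0.102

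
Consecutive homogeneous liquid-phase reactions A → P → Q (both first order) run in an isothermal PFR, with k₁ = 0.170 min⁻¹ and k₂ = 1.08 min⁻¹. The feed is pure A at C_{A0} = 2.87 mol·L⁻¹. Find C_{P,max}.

0.320 mol·L⁻¹

Evaluating C_P at τ_opt = ln(k₂/k₁)/(k₂−k₁) gives C_{P,max}/C_{A0} = (k₁/k₂)^[k₂/(k₂−k₁)].
= (0.170/1.08)^(1.08/(1.08−0.170)) = (0.1574)^(1.187) = 0.1114.
C_{P,max} = 0.1114×2.87 = 0.320 mol·L⁻¹.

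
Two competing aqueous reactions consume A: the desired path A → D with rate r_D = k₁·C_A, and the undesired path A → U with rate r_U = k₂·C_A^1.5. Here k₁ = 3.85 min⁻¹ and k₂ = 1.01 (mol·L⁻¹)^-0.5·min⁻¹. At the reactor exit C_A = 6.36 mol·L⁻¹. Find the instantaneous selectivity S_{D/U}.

S_{D/U} = r_D/r_U = (k₁·C_A)/(k₂·C_A^1.5) = (k₁/k₂)·C_A^-0.5.
= (3.85×6.360) / (1.01×6.360^1.5) = 24.49/16.20 = 1.51.
The undesired path is higher order in A, so low C_A (CSTR or dilute feed) favours D.

1.51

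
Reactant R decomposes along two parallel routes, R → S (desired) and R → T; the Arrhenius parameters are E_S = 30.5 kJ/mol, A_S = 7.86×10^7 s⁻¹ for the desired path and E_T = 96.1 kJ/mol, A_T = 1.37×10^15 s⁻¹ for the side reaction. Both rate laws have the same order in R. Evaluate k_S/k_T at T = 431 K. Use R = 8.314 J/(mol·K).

With equal orders, S_{S/T} = k_S/k_T = (A_S/A_T)·exp[(E_T−E_S)/(RT)].
(E_T−E_S)/(RT) = (96.1−30.5)×10³/(8.314×431) = 65600/3583 = 18.31.
k_S/k_T = (7.86×10^7/1.37×10^15)·exp(18.31) = 5.737×10^-8 × 8.925×10^7 = 5.12.
Since E_S < E_T, lowering the temperature improves selectivity toward S.

5.12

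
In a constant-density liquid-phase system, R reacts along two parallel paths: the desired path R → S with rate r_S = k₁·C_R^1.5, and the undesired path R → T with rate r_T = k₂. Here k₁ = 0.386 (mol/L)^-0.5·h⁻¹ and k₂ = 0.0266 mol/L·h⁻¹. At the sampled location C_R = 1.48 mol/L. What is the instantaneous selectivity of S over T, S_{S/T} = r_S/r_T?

26.1

S_{S/T} = r_S/r_T = (k₁·C_R^1.5)/(k₂) = (k₁/k₂)·C_R^1.5.
= (0.386×1.480^1.5) / (0.0266) = 0.6950/0.02660 = 26.1.
Since the desired path is higher order in R, keeping C_R high (PFR or concentrated feed) favours S.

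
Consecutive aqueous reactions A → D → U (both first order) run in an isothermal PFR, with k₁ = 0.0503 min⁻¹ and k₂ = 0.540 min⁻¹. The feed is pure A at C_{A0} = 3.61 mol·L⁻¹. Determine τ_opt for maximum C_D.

The intermediate peaks when r₁ = r₂, i.e. k₁e^(−k₁τ) = k₂e^(−k₂τ), giving τ_opt = ln(k₂/k₁)/(k₂−k₁).
= ln(0.540/0.0503)/(0.540−0.0503) = ln(10.74)/0.4897 = 2.374/0.4897 = 4.85 min.

4.85 min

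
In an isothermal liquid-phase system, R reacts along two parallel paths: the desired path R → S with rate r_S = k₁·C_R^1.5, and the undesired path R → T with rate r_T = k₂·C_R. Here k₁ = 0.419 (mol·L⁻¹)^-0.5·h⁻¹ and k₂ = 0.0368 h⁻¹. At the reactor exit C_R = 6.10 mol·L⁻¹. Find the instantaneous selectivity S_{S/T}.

28.1

S_{S/T} = r_S/r_T = (k₁·C_R^1.5)/(k₂·C_R) = (k₁/k₂)·C_R^0.5.
= (0.419×6.100^1.5) / (0.0368×6.100) = 6.313/0.2245 = 28.1.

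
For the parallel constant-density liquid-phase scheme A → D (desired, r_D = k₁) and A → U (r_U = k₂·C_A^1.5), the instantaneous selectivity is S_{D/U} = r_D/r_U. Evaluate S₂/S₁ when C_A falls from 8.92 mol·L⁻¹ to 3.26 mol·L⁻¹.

4.53

S_{D/U} = (k₁/k₂)·C_A^-1.5, so S₂/S₁ = (C_{A,2}/C_{A,1})^-1.5.
= (3.26/8.92)^(-1.5) = (0.3655)^(-1.5) = 4.53.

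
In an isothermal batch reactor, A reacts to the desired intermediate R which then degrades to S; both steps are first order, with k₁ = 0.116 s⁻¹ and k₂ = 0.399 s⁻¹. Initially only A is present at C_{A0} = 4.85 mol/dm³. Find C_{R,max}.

For a first-order series the maximum intermediate yield is C_{R,max}/C_{A0} = (k₁/k₂)^[k₂/(k₂−k₁)].
= (0.116/0.399)^(0.399/(0.399−0.116)) = (0.2907)^(1.410) = 0.1752.
C_{R,max} = 0.1752×4.85 = 0.850 mol/dm³.

0.850 mol/dm³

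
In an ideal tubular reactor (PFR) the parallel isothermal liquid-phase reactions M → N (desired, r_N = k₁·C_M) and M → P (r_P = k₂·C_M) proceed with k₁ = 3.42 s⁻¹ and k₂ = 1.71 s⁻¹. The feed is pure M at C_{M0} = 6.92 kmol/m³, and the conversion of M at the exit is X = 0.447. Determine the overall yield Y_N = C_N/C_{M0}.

0.298

C_M = C_{M0}(1−X) = 3.827 kmol/m³.
Both paths are first order in M, so the instantaneous fraction to N is constant: dC_N/d(−C_M) = k₁/(k₁+k₂) = 0.6667.
C_N = 0.6667·(C_{M0}−C_M) = 0.6667×3.093 = 2.06 kmol/m³.
Y_N = C_N/C_{M0} = 2.062/6.92 = 0.298.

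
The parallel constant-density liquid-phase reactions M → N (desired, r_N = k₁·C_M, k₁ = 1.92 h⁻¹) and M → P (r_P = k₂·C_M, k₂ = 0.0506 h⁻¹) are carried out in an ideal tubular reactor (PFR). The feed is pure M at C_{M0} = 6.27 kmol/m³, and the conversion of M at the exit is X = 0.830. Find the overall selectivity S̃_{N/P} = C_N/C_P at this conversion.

37.9

C_M = C_{M0}(1−X) = 1.066 kmol/m³.
Both paths are first order in M, so the instantaneous fraction to N is constant: dC_N/d(−C_M) = k₁/(k₁+k₂) = 0.9743.
C_N = 0.9743·(C_{M0}−C_M) = 0.9743×5.204 = 5.07 kmol/m³.
C_P = (C_{M0}−C_M)−C_N = 0.1336 kmol/m³; S̃_{N/P} = 5.070/0.1336 = 37.9.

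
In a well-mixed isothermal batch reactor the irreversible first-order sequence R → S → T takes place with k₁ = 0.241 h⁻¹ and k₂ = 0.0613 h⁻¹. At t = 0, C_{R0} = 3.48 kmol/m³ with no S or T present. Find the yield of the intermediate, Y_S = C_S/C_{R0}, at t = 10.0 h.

Solving the coupled first-order balances gives C_S(t) = [k₁/(k₂−k₁)]·C_{R0}·(e^(−k₁t) − e^(−k₂t)).
e^(−k₁t) = e^(−0.241×10.0) = e^(−2.410) = 0.08982; e^(−k₂t) = e^(−0.6130) = 0.5417.
C_S = 0.241×3.48/(0.0613−0.241) × (0.08982−0.5417) = (-4.667)×(-0.4519) = 2.109 kmol/m³.
Y_S = C_S/C_{R0} = 2.109/3.48 = 0.606.

0.606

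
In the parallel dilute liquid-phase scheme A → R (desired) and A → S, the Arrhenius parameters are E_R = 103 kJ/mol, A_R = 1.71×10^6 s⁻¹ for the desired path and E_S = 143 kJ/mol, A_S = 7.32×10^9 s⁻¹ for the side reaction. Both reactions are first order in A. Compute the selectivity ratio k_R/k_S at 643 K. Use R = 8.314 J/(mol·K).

0.415

With equal orders, S_{R/S} = k_R/k_S = (A_R/A_S)·exp[(E_S−E_R)/(RT)].
(E_S−E_R)/(RT) = (143−103)×10³/(8.314×643) = 40000/5346 = 7.482.
k_R/k_S = (1.71×10^6/7.32×10^9)·exp(7.482) = 2.336×10^-4 × 1776 = 0.415.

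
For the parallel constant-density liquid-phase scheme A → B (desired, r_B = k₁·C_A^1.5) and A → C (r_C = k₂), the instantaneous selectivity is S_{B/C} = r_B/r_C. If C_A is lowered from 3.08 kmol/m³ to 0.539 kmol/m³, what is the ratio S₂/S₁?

0.0732

S_{B/C} = (k₁/k₂)·C_A^1.5, so S₂/S₁ = (C_{A,2}/C_{A,1})^1.5.
= (0.539/3.08)^1.5 = (0.1750)^1.5 = 0.0732.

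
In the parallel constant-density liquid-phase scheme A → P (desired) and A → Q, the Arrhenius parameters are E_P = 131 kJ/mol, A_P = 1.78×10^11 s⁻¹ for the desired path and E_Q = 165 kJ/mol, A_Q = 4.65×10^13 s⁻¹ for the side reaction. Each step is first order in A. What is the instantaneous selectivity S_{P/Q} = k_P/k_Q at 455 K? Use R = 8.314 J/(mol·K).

30.6

Since both paths have the same order in A, the concentration cancels and S_{P/Q} = k_P/k_Q = (A_P/A_Q)·exp[(E_Q−E_P)/(RT)].
(E_Q−E_P)/(RT) = (165−131)×10³/(8.314×455) = 34000/3783 = 8.988.
k_P/k_Q = (1.78×10^11/4.65×10^13)·exp(8.988) = 0.003828 × 8006 = 30.6.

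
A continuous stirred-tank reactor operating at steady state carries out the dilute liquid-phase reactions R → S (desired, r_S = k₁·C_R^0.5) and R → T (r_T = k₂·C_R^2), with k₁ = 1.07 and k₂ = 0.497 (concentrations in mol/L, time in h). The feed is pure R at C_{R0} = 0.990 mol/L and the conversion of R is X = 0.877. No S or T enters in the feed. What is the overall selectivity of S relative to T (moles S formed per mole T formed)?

50.7

Exit C_R = C_{R0}(1−X) = 0.990×0.123 = 0.1218 mol/L.
In a CSTR the entire volume is at exit conditions, so r_S = 1.07×0.1218^0.5 = 0.3734 and r_T = 0.497×0.1218^2 = 0.007369.
Overall selectivity = C_S/C_T = r_Sτ/(r_Tτ) = r_S/r_T = 50.7.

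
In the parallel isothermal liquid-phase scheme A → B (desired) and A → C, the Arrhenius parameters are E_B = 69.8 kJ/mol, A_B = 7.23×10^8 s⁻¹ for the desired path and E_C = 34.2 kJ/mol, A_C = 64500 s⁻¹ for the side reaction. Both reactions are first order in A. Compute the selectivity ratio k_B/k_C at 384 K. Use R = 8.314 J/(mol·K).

0.161

k_B/k_C = (A_B/A_C)·exp[−(E_B−E_C)/(RT)] = (A_B/A_C)·exp[(E_C−E_B)/(RT)].
(E_C−E_B)/(RT) = (34.2−69.8)×10³/(8.314×384) = -35600/3193 = -11.15.
k_B/k_C = (7.23×10^8/64500)·exp(-11.15) = 11209 × 1.436×10^-5 = 0.161.
Since E_B > E_C, raising the temperature improves selectivity toward B.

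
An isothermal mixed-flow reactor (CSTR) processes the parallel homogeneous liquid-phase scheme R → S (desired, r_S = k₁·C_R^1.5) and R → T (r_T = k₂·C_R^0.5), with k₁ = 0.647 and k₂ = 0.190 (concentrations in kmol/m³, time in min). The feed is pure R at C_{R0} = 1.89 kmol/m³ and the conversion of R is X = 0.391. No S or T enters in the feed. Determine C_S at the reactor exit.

0.589 kmol/m³

Exit C_R = C_{R0}(1−X) = 1.89×0.609 = 1.151 kmol/m³.
A CSTR operates uniformly at the exit composition, giving r_S = 0.7990 and r_T = 0.2038 (each k·C_R^n at C_R = 1.151).
Fraction of consumed R going to S: r_S/(r_S+r_T) = 0.7967.
C_S = 0.7967·C_{R0}·X = 0.7967×1.89×0.391 = 0.589 kmol/m³.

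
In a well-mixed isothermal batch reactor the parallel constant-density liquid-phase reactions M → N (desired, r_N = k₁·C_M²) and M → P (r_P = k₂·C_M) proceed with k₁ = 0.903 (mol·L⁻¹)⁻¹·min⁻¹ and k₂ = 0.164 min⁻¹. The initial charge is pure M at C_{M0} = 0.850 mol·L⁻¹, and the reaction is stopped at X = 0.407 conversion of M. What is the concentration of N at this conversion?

0.272 mol·L⁻¹

C_M = C_{M0}(1−X) = 0.5040 mol·L⁻¹.
Along a PFR/batch, dC_P/dC_M = −r_P/(r_N+r_P) = −k₂/(k₂+k₁·C_M).
Integrating from C_{M0} to C_M: C_P = (0.164/0.903)·ln[(0.164+0.903·0.850)/(0.164+0.903·0.504)] = 0.1816·ln(0.9315/0.6192) = 0.07419 mol·L⁻¹.
Then C_N = (C_{M0}−C_M) − C_P = 0.3459 − 0.07419 = 0.2718 mol·L⁻¹.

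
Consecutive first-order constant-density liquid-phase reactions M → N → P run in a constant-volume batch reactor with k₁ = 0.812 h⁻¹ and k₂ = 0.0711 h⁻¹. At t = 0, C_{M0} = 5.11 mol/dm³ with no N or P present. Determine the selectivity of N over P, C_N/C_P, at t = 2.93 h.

6.62

For first-order series with pure M initially, C_N(t) = k₁C_{M0}/(k₂−k₁)·(e^(−k₁t) − e^(−k₂t)).
e^(−k₁t) = e^(−0.812×2.93) = e^(−2.379) = 0.09263; e^(−k₂t) = e^(−0.2083) = 0.8119.
C_N = 0.812×5.11/(0.0711−0.812) × (0.09263−0.8119) = (-5.600)×(-0.7193) = 4.028 mol/dm³.
C_M = C_{M0}e^(−k₁t) = 0.4733 mol/dm³, so C_P = C_{M0}−C_M−C_N = 0.6082 mol/dm³; C_N/C_P = 6.62.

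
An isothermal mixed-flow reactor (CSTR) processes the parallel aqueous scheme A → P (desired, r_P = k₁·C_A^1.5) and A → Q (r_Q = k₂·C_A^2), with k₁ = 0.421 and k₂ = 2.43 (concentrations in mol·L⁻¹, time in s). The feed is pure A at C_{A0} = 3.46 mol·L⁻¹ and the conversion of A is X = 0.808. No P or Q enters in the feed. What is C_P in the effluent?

Exit C_A = C_{A0}(1−X) = 3.46×0.192 = 0.6643 mol·L⁻¹.
A CSTR operates uniformly at the exit composition, giving r_P = 0.2280 and r_Q = 1.072 (each k·C_A^n at C_A = 0.6643).
Fraction of consumed A going to P: r_P/(r_P+r_Q) = 0.1753.
C_P = 0.1753·C_{A0}·X = 0.1753×3.46×0.808 = 0.490 mol·L⁻¹.

0.490 mol·L⁻¹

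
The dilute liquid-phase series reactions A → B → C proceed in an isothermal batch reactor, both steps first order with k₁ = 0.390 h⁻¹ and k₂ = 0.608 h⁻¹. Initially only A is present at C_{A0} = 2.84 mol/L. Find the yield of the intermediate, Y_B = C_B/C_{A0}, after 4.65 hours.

0.186

For first-order series with pure A initially, C_B(t) = k₁C_{A0}/(k₂−k₁)·(e^(−k₁t) − e^(−k₂t)).
e^(−k₁t) = e^(−0.390×4.65) = e^(−1.814) = 0.1631; e^(−k₂t) = e^(−2.827) = 0.05918.
C_B = 0.390×2.84/(0.608−0.390) × (0.1631−0.05918) = 5.081×0.1039 = 0.5279 mol/L.
Y_B = C_B/C_{A0} = 0.5279/2.84 = 0.186.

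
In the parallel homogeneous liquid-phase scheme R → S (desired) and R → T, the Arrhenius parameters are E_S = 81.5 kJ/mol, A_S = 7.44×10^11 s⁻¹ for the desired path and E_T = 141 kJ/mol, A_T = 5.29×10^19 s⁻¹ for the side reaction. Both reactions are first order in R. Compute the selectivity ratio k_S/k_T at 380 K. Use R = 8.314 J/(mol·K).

k_S/k_T = (A_S/A_T)·exp[−(E_S−E_T)/(RT)] = (A_S/A_T)·exp[(E_T−E_S)/(RT)].
(E_T−E_S)/(RT) = (141−81.5)×10³/(8.314×380) = 59500/3159 = 18.83.
k_S/k_T = (7.44×10^11/5.29×10^19)·exp(18.83) = 1.406×10^-8 × 1.511×10^8 = 2.12.

2.12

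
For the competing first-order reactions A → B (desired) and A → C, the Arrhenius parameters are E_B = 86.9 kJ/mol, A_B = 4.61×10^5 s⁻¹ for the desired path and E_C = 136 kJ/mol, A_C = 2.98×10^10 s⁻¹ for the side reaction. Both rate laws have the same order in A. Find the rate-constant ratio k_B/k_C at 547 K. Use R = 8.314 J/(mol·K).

k_B/k_C = (A_B/A_C)·exp[−(E_B−E_C)/(RT)] = (A_B/A_C)·exp[(E_C−E_B)/(RT)].
(E_C−E_B)/(RT) = (136−86.9)×10³/(8.314×547) = 49100/4548 = 10.80.
k_B/k_C = (4.61×10^5/2.98×10^10)·exp(10.80) = 1.547×10^-5 × 48851 = 0.756.

0.756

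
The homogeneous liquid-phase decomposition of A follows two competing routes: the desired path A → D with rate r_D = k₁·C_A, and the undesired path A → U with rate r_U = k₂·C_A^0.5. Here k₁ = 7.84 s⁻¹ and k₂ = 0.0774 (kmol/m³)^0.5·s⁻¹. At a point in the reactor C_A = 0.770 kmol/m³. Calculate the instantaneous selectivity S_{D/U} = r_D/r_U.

88.9

S_{D/U} = r_D/r_U = (k₁·C_A)/(k₂·C_A^0.5) = (k₁/k₂)·C_A^0.5.
= (7.84×0.7700) / (0.0774×0.7700^0.5) = 6.037/0.06792 = 88.9.
Since the desired path is higher order in A, keeping C_A high (PFR or concentrated feed) favours D.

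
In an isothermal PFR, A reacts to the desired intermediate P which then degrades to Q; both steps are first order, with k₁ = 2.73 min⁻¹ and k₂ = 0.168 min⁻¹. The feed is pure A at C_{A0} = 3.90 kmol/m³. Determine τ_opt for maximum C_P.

Setting dC_P/dτ = 0 gives τ_opt = ln(k₂/k₁)/(k₂−k₁).
= ln(0.168/2.73)/(0.168−2.73) = ln(0.06154)/-2.562 = -2.788/-2.562 = 1.09 min.

1.09 min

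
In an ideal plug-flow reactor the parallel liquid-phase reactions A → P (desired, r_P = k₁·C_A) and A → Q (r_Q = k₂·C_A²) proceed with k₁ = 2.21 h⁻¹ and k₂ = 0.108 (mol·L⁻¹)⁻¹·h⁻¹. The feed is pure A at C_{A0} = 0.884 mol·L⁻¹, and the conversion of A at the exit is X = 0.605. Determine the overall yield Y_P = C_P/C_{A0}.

C_A = C_{A0}(1−X) = 0.3492 mol·L⁻¹.
Along a PFR/batch, dC_P/dC_A = −r_P/(r_P+r_Q) = −k₁/(k₁+k₂·C_A).
Integrating from C_{A0} to C_A: C_P = (2.21/0.108)·ln[(2.21+0.108·0.884)/(2.21+0.108·0.349)] = 20.46·ln(2.305/2.248) = 0.5192 mol·L⁻¹.
Y_P = C_P/C_{A0} = 0.5192/0.884 = 0.587.

0.587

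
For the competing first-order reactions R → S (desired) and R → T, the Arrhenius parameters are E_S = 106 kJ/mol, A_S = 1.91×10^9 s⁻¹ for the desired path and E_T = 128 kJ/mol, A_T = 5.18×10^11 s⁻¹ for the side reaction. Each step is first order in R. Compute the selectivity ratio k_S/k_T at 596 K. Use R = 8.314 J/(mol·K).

0.313

k_S/k_T = (A_S/A_T)·exp[−(E_S−E_T)/(RT)] = (A_S/A_T)·exp[(E_T−E_S)/(RT)].
(E_T−E_S)/(RT) = (128−106)×10³/(8.314×596) = 22000/4955 = 4.440.
k_S/k_T = (1.91×10^9/5.18×10^11)·exp(4.440) = 0.003687 × 84.76 = 0.313.
Since E_S < E_T, lowering the temperature improves selectivity toward S.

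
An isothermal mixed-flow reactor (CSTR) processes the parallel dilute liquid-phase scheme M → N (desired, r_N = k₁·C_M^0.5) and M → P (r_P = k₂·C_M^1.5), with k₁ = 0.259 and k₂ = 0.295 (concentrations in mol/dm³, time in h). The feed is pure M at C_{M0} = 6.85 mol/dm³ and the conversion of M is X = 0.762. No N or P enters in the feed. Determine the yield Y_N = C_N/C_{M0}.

0.267

Exit C_M = C_{M0}(1−X) = 6.85×0.238 = 1.630 mol/dm³.
Rates in a CSTR are evaluated at the outlet concentration: r_N = 0.259×1.630^0.5 = 0.3307, r_P = 0.295×1.630^1.5 = 0.6141.
Fraction of consumed M going to N: r_N/(r_N+r_P) = 0.3500.
C_N = 0.3500·C_{M0}·X = 0.3500×6.85×0.762 = 1.83 mol/dm³; Y_N = C_N/C_{M0} = 0.267.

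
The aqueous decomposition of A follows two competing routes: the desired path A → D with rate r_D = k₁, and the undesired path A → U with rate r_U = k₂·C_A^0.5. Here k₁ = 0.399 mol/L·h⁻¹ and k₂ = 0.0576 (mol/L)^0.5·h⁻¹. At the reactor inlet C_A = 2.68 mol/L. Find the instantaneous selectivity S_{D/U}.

S_{D/U} = r_D/r_U = (k₁)/(k₂·C_A^0.5) = (k₁/k₂)·C_A^-0.5.
= (0.399) / (0.0576×2.680^0.5) = 0.3990/0.09430 = 4.23.

4.23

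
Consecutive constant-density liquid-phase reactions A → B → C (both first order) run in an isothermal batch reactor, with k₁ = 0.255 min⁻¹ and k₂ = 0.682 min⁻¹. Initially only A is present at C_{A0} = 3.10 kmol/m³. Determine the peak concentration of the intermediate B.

0.644 kmol/m³

At the optimum, C_{B,max}/C_{A0} = (k₁/k₂)^[k₂/(k₂−k₁)].
= (0.255/0.682)^(0.682/(0.682−0.255)) = (0.3739)^(1.597) = 0.2078.
C_{B,max} = 0.2078×3.10 = 0.644 kmol/m³.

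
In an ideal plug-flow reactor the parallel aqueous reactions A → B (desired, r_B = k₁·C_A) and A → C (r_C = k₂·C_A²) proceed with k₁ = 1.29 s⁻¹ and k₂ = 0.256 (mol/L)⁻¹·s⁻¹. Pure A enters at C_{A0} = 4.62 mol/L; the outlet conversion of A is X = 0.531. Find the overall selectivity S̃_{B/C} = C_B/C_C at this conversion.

C_A = C_{A0}(1−X) = 2.167 mol/L.
Along a PFR/batch, dC_B/dC_A = −r_B/(r_B+r_C) = −k₁/(k₁+k₂·C_A).
Integrating from C_{A0} to C_A: C_B = (1.29/0.256)·ln[(1.29+0.256·4.62)/(1.29+0.256·2.17)] = 5.039·ln(2.473/1.845) = 1.476 mol/L.
C_C = (C_{A0}−C_A)−C_B = 0.9768 mol/L; S̃_{B/C} = 1.476/0.9768 = 1.51.

1.51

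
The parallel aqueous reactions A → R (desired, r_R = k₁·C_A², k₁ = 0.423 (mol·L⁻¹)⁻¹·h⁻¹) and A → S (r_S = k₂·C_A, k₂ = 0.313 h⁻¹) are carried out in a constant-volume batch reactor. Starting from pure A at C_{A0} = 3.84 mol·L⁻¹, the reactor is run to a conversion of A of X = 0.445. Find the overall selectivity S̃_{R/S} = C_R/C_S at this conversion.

C_A = C_{A0}(1−X) = 2.131 mol·L⁻¹.
Along a PFR/batch, dC_S/dC_A = −r_S/(r_R+r_S) = −k₂/(k₂+k₁·C_A).
Integrating from C_{A0} to C_A: C_S = (0.313/0.423)·ln[(0.313+0.423·3.84)/(0.313+0.423·2.13)] = 0.7400·ln(1.937/1.214) = 0.3455 mol·L⁻¹.
Then C_R = (C_{A0}−C_A) − C_S = 1.709 − 0.3455 = 1.363 mol·L⁻¹.
S̃_{R/S} = C_R/C_S = 1.363/0.3455 = 3.95.

3.95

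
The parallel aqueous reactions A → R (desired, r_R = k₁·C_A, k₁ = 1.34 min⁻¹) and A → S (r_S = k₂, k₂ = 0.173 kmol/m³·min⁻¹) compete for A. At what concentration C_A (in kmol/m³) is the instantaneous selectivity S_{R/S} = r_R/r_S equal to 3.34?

0.431 kmol/m³

S_{R/S} = (k₁/k₂)·C_A ⇒ C_A = S·k₂/k₁.
= 3.34×0.173/1.34 = 0.431 kmol/m³.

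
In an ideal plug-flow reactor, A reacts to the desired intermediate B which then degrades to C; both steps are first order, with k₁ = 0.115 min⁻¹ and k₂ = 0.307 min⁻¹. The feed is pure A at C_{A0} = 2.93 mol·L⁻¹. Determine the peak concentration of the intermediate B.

At the optimum, C_{B,max}/C_{A0} = (k₁/k₂)^[k₂/(k₂−k₁)].
= (0.115/0.307)^(0.307/(0.307−0.115)) = (0.3746)^(1.599) = 0.2080.
C_{B,max} = 0.2080×2.93 = 0.610 mol·L⁻¹.

0.610 mol·L⁻¹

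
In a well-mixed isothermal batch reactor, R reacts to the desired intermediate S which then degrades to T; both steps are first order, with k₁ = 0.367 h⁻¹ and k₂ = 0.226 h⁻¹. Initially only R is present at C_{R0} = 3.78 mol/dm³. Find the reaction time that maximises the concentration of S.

3.44 h

The intermediate peaks when r₁ = r₂, i.e. k₁e^(−k₁t) = k₂e^(−k₂t), giving t_opt = ln(k₂/k₁)/(k₂−k₁).
= ln(0.226/0.367)/(0.226−0.367) = ln(0.6158)/-0.1410 = -0.4848/-0.1410 = 3.44 h.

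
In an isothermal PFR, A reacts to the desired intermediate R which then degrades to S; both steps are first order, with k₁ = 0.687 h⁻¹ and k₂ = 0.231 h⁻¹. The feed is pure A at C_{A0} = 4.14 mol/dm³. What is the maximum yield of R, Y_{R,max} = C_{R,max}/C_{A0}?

0.576

At the optimum, C_{R,max}/C_{A0} = (k₁/k₂)^[k₂/(k₂−k₁)].
= (0.687/0.231)^(0.231/(0.231−0.687)) = (2.974)^(-0.5066) = 0.5757.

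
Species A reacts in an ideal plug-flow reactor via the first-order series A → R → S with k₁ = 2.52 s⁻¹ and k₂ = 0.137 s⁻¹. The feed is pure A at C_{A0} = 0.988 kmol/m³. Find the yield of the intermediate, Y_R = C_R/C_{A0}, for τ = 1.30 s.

0.845

The intermediate concentration in a first-order A→B→C sequence is C_R = k₁C_{A0}(e^(−k₁τ) − e^(−k₂τ))/(k₂−k₁).
e^(−k₁τ) = e^(−2.52×1.30) = e^(−3.276) = 0.03778; e^(−k₂τ) = e^(−0.1781) = 0.8369.
C_R = 2.52×0.988/(0.137−2.52) × (0.03778−0.8369) = (-1.045)×(-0.7991) = 0.8349 kmol/m³.
Y_R = C_R/C_{A0} = 0.8349/0.988 = 0.845.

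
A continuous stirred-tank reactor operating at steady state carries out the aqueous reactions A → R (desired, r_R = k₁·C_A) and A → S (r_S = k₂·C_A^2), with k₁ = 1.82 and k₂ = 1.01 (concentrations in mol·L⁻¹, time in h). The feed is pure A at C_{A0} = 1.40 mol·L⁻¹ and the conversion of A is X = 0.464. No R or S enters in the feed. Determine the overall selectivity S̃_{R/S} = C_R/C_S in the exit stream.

2.40

Exit C_A = C_{A0}(1−X) = 1.40×0.536 = 0.7504 mol·L⁻¹.
Rates in a CSTR are evaluated at the outlet concentration: r_R = 1.82×0.7504 = 1.366, r_S = 1.01×0.7504^2 = 0.5687.
Overall selectivity = C_R/C_S = r_Rτ/(r_Sτ) = r_R/r_S = 2.40.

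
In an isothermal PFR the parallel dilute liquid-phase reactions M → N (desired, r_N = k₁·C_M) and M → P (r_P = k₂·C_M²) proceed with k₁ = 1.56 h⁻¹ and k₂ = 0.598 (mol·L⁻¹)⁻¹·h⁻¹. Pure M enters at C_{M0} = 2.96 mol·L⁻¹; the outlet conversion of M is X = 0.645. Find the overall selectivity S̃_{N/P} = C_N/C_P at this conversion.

1.35

C_M = C_{M0}(1−X) = 1.051 mol·L⁻¹.
Along a PFR/batch, dC_N/dC_M = −r_N/(r_N+r_P) = −k₁/(k₁+k₂·C_M).
Integrating from C_{M0} to C_M: C_N = (1.56/0.598)·ln[(1.56+0.598·2.96)/(1.56+0.598·1.05)] = 2.609·ln(3.330/2.188) = 1.095 mol·L⁻¹.
C_P = (C_{M0}−C_M)−C_N = 0.8140 mol·L⁻¹; S̃_{N/P} = 1.095/0.8140 = 1.35.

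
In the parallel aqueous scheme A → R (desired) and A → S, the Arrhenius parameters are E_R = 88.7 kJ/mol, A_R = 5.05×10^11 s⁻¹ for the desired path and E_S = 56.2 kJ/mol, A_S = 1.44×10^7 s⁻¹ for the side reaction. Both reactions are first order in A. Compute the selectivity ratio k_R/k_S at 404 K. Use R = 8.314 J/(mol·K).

Since both paths have the same order in A, the concentration cancels and S_{R/S} = k_R/k_S = (A_R/A_S)·exp[(E_S−E_R)/(RT)].
(E_S−E_R)/(RT) = (56.2−88.7)×10³/(8.314×404) = -32500/3359 = -9.676.
k_R/k_S = (5.05×10^11/1.44×10^7)·exp(-9.676) = 35069 × 6.278×10^-5 = 2.20.
Since E_R > E_S, raising the temperature improves selectivity toward R.

2.20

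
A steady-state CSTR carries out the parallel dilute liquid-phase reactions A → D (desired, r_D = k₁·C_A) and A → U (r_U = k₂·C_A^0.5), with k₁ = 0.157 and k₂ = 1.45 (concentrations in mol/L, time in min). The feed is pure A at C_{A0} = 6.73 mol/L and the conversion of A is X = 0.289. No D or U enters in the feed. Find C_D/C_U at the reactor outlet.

0.237

Exit C_A = C_{A0}(1−X) = 6.73×0.711 = 4.785 mol/L.
A CSTR operates uniformly at the exit composition, giving r_D = 0.7512 and r_U = 3.172 (each k·C_A^n at C_A = 4.785).
Overall selectivity = C_D/C_U = r_Dτ/(r_Uτ) = r_D/r_U = 0.237.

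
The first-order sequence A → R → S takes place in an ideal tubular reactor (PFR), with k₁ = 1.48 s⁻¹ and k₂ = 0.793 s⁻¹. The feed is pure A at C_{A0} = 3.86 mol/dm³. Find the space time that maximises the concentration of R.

0.908 s

Setting dC_R/dτ = 0 gives τ_opt = ln(k₂/k₁)/(k₂−k₁).
= ln(0.793/1.48)/(0.793−1.48) = ln(0.5358)/-0.6870 = -0.6240/-0.6870 = 0.908 s.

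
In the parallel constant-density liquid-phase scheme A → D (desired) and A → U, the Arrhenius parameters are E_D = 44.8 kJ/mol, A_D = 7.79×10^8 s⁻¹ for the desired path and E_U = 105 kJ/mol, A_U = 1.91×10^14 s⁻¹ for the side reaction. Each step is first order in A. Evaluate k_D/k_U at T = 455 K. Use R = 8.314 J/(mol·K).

33.3

k_D/k_U = (A_D/A_U)·exp[−(E_D−E_U)/(RT)] = (A_D/A_U)·exp[(E_U−E_D)/(RT)].
(E_U−E_D)/(RT) = (105−44.8)×10³/(8.314×455) = 60200/3783 = 15.91.
k_D/k_U = (7.79×10^8/1.91×10^14)·exp(15.91) = 4.079×10^-6 × 8.153×10^6 = 33.3.
Since E_D < E_U, lowering the temperature improves selectivity toward D.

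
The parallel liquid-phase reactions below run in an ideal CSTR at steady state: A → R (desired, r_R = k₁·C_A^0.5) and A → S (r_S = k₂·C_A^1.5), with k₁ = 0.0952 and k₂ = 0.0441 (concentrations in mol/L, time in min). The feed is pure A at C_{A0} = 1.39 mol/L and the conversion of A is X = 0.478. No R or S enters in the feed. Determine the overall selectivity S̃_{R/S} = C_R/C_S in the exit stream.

Exit C_A = C_{A0}(1−X) = 1.39×0.522 = 0.7256 mol/L.
Rates in a CSTR are evaluated at the outlet concentration: r_R = 0.0952×0.7256^0.5 = 0.08109, r_S = 0.0441×0.7256^1.5 = 0.02726.
Overall selectivity = C_R/C_S = r_Rτ/(r_Sτ) = r_R/r_S = 2.98.

2.98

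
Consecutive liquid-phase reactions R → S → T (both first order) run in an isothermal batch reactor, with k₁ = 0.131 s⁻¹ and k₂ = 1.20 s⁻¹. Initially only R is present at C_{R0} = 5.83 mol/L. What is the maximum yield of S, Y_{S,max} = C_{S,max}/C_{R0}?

0.0832

At the optimum, C_{S,max}/C_{R0} = (k₁/k₂)^[k₂/(k₂−k₁)].
= (0.131/1.20)^(1.20/(1.20−0.131)) = (0.1092)^(1.123) = 0.08322.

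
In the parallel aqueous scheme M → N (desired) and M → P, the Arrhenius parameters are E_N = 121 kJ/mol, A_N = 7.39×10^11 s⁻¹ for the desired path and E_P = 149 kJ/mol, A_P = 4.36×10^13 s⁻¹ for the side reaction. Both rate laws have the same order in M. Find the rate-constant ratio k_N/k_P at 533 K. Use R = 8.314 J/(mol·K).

9.40

k_N/k_P = (A_N/A_P)·exp[−(E_N−E_P)/(RT)] = (A_N/A_P)·exp[(E_P−E_N)/(RT)].
(E_P−E_N)/(RT) = (149−121)×10³/(8.314×533) = 28000/4431 = 6.319.
k_N/k_P = (7.39×10^11/4.36×10^13)·exp(6.319) = 0.01695 × 554.8 = 9.40.
Since E_N < E_P, lowering the temperature improves selectivity toward N.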